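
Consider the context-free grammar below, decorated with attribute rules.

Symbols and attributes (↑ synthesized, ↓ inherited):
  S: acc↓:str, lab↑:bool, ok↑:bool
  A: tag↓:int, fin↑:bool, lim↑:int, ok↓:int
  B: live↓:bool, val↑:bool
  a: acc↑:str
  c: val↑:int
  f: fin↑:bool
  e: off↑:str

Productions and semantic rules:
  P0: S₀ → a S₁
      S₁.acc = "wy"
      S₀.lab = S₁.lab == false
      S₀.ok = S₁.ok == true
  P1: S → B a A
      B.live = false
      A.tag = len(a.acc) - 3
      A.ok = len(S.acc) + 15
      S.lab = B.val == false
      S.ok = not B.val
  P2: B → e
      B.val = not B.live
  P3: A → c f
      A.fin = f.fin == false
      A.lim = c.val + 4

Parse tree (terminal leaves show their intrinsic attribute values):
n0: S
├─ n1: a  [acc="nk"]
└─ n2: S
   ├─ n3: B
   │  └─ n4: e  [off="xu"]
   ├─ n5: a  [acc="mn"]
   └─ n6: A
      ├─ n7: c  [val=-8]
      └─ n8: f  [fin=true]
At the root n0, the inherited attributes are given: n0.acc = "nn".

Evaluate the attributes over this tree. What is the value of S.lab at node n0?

true

1. n0.acc = "nn"  [given at root]
2. n1.acc = "nk"  [terminal]
3. n2.acc = "wy"  ["wy"]
4. n3.live = false  [false]
5. n4.off = "xu"  [terminal]
6. n3.val = true  [not B.live]
7. n5.acc = "mn"  [terminal]
8. n6.tag = -1  [len(a.acc) - 3]
9. n6.ok = 17  [len(S.acc) + 15]
10. n7.val = -8  [terminal]
11. n8.fin = true  [terminal]
12. n6.fin = false  [f.fin == false]
13. n6.lim = -4  [c.val + 4]
14. n2.lab = false  [B.val == false]
15. n2.ok = false  [not B.val]
16. n0.lab = true  [S₁.lab == false]
17. n0.ok = false  [S₁.ok == true]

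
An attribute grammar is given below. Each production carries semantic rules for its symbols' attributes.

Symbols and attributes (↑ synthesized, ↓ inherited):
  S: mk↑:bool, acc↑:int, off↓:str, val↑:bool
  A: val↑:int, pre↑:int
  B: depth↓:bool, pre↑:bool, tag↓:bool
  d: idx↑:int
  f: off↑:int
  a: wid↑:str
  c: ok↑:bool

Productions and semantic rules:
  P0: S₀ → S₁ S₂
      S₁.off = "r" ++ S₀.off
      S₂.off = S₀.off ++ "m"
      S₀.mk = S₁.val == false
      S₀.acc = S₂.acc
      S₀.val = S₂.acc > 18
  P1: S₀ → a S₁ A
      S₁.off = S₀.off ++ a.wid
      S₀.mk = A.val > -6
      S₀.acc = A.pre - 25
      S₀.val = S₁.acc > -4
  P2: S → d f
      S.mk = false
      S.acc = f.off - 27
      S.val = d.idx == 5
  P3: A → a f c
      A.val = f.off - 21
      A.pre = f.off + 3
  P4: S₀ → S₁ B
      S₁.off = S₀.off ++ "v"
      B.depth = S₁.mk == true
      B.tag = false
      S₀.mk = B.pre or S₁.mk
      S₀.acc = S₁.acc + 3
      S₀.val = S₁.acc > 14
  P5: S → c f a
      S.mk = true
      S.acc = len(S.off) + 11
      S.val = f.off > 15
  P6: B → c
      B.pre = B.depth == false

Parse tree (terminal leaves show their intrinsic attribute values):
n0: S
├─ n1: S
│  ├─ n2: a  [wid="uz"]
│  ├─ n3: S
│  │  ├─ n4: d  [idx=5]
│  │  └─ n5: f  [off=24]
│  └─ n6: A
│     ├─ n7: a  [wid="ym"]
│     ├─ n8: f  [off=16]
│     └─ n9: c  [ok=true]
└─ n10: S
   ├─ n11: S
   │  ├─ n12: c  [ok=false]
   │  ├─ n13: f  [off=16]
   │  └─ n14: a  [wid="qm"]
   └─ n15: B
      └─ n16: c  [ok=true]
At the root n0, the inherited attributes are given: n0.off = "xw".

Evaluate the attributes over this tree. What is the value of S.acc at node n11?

1. n0.off = "xw"  [given at root]
2. n1.off = "rxw"  ["r" ++ S₀.off]
3. n2.wid = "uz"  [terminal]
4. n3.off = "rxwuz"  [S₀.off ++ a.wid]
5. n4.idx = 5  [terminal]
6. n5.off = 24  [terminal]
7. n3.mk = false  [false]
8. n3.acc = -3  [f.off - 27]
9. n3.val = true  [d.idx == 5]
10. n7.wid = "ym"  [terminal]
11. n8.off = 16  [terminal]
12. n9.ok = true  [terminal]
13. n6.val = -5  [f.off - 21]
14. n6.pre = 19  [f.off + 3]
15. n1.mk = true  [A.val > -6]
16. n1.acc = -6  [A.pre - 25]
17. n1.val = true  [S₁.acc > -4]
18. n10.off = "xwm"  [S₀.off ++ "m"]
19. n11.off = "xwmv"  [S₀.off ++ "v"]
20. n12.ok = false  [terminal]
21. n13.off = 16  [terminal]
22. n14.wid = "qm"  [terminal]
23. n11.mk = true  [true]
24. n11.acc = 15  [len(S.off) + 11]
25. n11.val = true  [f.off > 15]
26. n15.depth = true  [S₁.mk == true]
27. n15.tag = false  [false]
28. n16.ok = true  [terminal]
29. n15.pre = false  [B.depth == false]
30. n10.mk = true  [B.pre or S₁.mk]
31. n10.acc = 18  [S₁.acc + 3]
32. n10.val = true  [S₁.acc > 14]
33. n0.mk = false  [S₁.val == false]
34. n0.acc = 18  [S₂.acc]
35. n0.val = false  [S₂.acc > 18]

15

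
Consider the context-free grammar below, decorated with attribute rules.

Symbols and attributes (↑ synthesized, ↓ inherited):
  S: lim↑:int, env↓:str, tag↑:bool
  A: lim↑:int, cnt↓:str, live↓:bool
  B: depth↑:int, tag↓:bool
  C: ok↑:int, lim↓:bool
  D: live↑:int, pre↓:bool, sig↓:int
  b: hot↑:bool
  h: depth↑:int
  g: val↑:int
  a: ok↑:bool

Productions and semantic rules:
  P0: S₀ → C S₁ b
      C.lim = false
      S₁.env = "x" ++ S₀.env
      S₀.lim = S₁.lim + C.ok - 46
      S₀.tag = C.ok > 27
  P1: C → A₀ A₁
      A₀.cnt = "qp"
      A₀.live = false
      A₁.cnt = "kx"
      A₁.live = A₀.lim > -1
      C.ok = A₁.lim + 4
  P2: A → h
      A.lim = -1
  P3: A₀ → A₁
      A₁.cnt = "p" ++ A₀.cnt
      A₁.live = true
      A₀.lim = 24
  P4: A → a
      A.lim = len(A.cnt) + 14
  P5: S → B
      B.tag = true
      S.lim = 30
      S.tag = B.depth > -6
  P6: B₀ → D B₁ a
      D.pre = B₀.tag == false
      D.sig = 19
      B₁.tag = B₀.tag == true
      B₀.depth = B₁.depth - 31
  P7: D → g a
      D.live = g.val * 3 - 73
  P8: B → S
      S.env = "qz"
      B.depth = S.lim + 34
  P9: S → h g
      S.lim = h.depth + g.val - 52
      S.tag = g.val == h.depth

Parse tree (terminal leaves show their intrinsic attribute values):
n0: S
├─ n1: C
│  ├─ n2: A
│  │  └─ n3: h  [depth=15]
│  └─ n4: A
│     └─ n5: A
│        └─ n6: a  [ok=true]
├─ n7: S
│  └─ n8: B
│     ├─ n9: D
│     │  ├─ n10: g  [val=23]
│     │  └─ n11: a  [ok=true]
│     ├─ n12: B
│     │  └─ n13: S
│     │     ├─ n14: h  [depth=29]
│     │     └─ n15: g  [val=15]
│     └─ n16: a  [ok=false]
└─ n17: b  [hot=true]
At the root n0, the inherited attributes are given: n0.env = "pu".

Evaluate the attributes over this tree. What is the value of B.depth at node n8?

-5

1. n0.env = "pu"  [given at root]
2. n1.lim = false  [false]
3. n2.cnt = "qp"  ["qp"]
4. n2.live = false  [false]
5. n3.depth = 15  [terminal]
6. n2.lim = -1  [-1]
7. n4.cnt = "kx"  ["kx"]
8. n4.live = false  [A₀.lim > -1]
9. n5.cnt = "pkx"  ["p" ++ A₀.cnt]
10. n5.live = true  [true]
11. n6.ok = true  [terminal]
12. n5.lim = 17  [len(A.cnt) + 14]
13. n4.lim = 24  [24]
14. n1.ok = 28  [A₁.lim + 4]
15. n7.env = "xpu"  ["x" ++ S₀.env]
16. n8.tag = true  [true]
17. n9.pre = false  [B₀.tag == false]
18. n9.sig = 19  [19]
19. n10.val = 23  [terminal]
20. n11.ok = true  [terminal]
21. n9.live = -4  [g.val * 3 - 73]
22. n12.tag = true  [B₀.tag == true]
23. n13.env = "qz"  ["qz"]
24. n14.depth = 29  [terminal]
25. n15.val = 15  [terminal]
26. n13.lim = -8  [h.depth + g.val - 52]
27. n13.tag = false  [g.val == h.depth]
28. n12.depth = 26  [S.lim + 34]
29. n16.ok = false  [terminal]
30. n8.depth = -5  [B₁.depth - 31]
31. n7.lim = 30  [30]
32. n7.tag = true  [B.depth > -6]
33. n17.hot = true  [terminal]
34. n0.lim = 12  [S₁.lim + C.ok - 46]
35. n0.tag = true  [C.ok > 27]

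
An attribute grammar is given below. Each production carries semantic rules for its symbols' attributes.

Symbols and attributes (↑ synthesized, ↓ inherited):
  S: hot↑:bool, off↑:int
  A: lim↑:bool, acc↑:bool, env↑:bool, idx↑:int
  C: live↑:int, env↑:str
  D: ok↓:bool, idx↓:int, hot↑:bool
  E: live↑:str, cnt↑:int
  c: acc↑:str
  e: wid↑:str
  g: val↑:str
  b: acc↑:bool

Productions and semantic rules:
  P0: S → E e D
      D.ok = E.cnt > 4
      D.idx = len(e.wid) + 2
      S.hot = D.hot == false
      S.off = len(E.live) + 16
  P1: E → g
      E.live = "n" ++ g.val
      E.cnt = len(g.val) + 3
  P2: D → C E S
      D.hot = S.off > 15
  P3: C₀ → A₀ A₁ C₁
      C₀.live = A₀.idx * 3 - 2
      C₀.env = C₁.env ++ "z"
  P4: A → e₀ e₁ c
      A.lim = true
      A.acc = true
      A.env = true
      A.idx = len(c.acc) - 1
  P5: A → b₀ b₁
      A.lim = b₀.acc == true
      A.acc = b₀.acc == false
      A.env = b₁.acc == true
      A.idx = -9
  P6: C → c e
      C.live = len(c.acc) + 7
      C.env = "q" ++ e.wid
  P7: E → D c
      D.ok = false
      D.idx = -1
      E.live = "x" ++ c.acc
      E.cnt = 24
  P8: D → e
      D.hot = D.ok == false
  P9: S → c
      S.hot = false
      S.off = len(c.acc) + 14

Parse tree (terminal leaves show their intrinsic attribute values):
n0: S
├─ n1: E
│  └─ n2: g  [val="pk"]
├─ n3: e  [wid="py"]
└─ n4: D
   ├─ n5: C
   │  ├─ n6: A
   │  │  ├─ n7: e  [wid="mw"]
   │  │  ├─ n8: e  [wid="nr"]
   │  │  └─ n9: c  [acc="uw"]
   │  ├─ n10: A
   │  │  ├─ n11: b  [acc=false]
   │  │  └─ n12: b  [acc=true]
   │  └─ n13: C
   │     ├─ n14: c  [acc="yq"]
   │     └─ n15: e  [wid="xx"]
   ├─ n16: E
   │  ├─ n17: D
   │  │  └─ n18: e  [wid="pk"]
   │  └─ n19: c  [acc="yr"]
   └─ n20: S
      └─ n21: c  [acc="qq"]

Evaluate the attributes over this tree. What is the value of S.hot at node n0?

1. n2.val = "pk"  [terminal]
2. n1.live = "npk"  ["n" ++ g.val]
3. n1.cnt = 5  [len(g.val) + 3]
4. n3.wid = "py"  [terminal]
5. n4.ok = true  [E.cnt > 4]
6. n4.idx = 4  [len(e.wid) + 2]
7. n7.wid = "mw"  [terminal]
8. n8.wid = "nr"  [terminal]
9. n9.acc = "uw"  [terminal]
10. n6.lim = true  [true]
11. n6.acc = true  [true]
12. n6.env = true  [true]
13. n6.idx = 1  [len(c.acc) - 1]
14. n11.acc = false  [terminal]
15. n12.acc = true  [terminal]
16. n10.lim = false  [b₀.acc == true]
17. n10.acc = true  [b₀.acc == false]
18. n10.env = true  [b₁.acc == true]
19. n10.idx = -9  [-9]
20. n14.acc = "yq"  [terminal]
21. n15.wid = "xx"  [terminal]
22. n13.live = 9  [len(c.acc) + 7]
23. n13.env = "qxx"  ["q" ++ e.wid]
24. n5.live = 1  [A₀.idx * 3 - 2]
25. n5.env = "qxxz"  [C₁.env ++ "z"]
26. n17.ok = false  [false]
27. n17.idx = -1  [-1]
28. n18.wid = "pk"  [terminal]
29. n17.hot = true  [D.ok == false]
30. n19.acc = "yr"  [terminal]
31. n16.live = "xyr"  ["x" ++ c.acc]
32. n16.cnt = 24  [24]
33. n21.acc = "qq"  [terminal]
34. n20.hot = false  [false]
35. n20.off = 16  [len(c.acc) + 14]
36. n4.hot = true  [S.off > 15]
37. n0.hot = false  [D.hot == false]
38. n0.off = 19  [len(E.live) + 16]

false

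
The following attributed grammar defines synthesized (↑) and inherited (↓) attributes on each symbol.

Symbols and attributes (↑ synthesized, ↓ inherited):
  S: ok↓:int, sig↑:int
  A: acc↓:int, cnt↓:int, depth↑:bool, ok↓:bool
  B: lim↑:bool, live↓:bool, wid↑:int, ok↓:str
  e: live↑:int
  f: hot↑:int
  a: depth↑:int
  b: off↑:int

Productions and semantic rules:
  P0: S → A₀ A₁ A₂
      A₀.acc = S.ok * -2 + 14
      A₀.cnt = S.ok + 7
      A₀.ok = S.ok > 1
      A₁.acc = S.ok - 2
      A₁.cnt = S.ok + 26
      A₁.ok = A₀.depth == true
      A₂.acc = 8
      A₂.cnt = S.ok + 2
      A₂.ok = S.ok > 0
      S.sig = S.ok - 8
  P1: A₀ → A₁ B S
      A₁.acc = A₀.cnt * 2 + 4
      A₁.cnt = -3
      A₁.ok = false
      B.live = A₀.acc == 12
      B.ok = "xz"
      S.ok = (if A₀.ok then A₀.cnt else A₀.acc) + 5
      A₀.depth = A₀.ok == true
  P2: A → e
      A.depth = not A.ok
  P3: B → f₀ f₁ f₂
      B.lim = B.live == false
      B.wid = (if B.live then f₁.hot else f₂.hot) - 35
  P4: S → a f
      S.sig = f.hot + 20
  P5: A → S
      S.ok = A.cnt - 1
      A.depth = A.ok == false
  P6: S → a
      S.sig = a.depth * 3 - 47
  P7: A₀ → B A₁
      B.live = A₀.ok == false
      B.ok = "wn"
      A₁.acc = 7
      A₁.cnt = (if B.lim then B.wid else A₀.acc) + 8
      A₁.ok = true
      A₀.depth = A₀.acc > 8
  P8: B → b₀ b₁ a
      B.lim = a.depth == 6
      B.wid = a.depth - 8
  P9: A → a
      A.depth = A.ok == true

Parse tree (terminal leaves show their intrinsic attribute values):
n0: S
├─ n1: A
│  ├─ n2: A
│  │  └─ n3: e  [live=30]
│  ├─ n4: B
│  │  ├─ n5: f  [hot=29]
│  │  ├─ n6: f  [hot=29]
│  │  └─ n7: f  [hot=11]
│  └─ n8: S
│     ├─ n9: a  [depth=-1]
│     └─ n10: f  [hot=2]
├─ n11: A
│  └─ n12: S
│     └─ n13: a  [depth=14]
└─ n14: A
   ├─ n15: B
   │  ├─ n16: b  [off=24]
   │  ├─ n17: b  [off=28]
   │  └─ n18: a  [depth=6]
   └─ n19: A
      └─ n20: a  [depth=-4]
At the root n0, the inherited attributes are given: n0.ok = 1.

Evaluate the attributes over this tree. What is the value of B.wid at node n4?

-6

1. n0.ok = 1  [given at root]
2. n1.acc = 12  [S.ok * -2 + 14]
3. n1.cnt = 8  [S.ok + 7]
4. n1.ok = false  [S.ok > 1]
5. n2.acc = 20  [A₀.cnt * 2 + 4]
6. n2.cnt = -3  [-3]
7. n2.ok = false  [false]
8. n3.live = 30  [terminal]
9. n2.depth = true  [not A.ok]
10. n4.live = true  [A₀.acc == 12]
11. n4.ok = "xz"  ["xz"]
12. n5.hot = 29  [terminal]
13. n6.hot = 29  [terminal]
14. n7.hot = 11  [terminal]
15. n4.lim = false  [B.live == false]
16. n4.wid = -6  [(if B.live then f₁.hot else f₂.hot) - 35]
17. n8.ok = 17  [(if A₀.ok then A₀.cnt else A₀.acc) + 5]
18. n9.depth = -1  [terminal]
19. n10.hot = 2  [terminal]
20. n8.sig = 22  [f.hot + 20]
21. n1.depth = false  [A₀.ok == true]
22. n11.acc = -1  [S.ok - 2]
23. n11.cnt = 27  [S.ok + 26]
24. n11.ok = false  [A₀.depth == true]
25. n12.ok = 26  [A.cnt - 1]
26. n13.depth = 14  [terminal]
27. n12.sig = -5  [a.depth * 3 - 47]
28. n11.depth = true  [A.ok == false]
29. n14.acc = 8  [8]
30. n14.cnt = 3  [S.ok + 2]
31. n14.ok = true  [S.ok > 0]
32. n15.live = false  [A₀.ok == false]
33. n15.ok = "wn"  ["wn"]
34. n16.off = 24  [terminal]
35. n17.off = 28  [terminal]
36. n18.depth = 6  [terminal]
37. n15.lim = true  [a.depth == 6]
38. n15.wid = -2  [a.depth - 8]
39. n19.acc = 7  [7]
40. n19.cnt = 6  [(if B.lim then B.wid else A₀.acc) + 8]
41. n19.ok = true  [true]
42. n20.depth = -4  [terminal]
43. n19.depth = true  [A.ok == true]
44. n14.depth = false  [A₀.acc > 8]
45. n0.sig = -7  [S.ok - 8]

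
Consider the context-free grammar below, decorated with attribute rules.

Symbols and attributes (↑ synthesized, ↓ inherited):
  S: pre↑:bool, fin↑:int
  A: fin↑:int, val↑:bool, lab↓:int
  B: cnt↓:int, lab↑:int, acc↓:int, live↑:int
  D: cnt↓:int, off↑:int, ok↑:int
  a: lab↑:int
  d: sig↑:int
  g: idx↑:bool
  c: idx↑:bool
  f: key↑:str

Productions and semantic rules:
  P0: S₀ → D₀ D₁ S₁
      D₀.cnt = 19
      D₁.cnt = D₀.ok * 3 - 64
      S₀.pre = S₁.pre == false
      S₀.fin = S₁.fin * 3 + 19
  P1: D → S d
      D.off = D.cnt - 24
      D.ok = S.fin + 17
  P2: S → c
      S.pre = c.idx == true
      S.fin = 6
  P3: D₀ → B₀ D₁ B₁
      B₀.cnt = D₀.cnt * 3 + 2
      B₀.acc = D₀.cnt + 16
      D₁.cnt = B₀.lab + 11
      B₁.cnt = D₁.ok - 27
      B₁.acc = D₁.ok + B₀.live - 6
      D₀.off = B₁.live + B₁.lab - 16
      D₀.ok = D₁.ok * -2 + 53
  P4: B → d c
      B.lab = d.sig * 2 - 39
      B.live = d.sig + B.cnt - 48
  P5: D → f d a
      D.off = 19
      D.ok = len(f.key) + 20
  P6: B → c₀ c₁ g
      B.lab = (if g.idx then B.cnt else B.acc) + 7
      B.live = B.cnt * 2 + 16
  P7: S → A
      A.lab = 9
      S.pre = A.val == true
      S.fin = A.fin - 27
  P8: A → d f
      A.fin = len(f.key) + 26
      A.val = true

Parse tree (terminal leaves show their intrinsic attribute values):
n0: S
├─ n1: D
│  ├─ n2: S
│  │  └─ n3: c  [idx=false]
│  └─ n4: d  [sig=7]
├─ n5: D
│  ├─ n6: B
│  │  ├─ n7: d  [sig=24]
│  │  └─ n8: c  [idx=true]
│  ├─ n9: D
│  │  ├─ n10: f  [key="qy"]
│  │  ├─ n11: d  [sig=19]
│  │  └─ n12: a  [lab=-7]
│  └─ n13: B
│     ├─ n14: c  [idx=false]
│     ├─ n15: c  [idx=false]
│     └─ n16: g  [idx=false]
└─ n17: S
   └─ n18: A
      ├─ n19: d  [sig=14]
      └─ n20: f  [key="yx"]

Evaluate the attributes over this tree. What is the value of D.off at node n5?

6

1. n1.cnt = 19  [19]
2. n3.idx = false  [terminal]
3. n2.pre = false  [c.idx == true]
4. n2.fin = 6  [6]
5. n4.sig = 7  [terminal]
6. n1.off = -5  [D.cnt - 24]
7. n1.ok = 23  [S.fin + 17]
8. n5.cnt = 5  [D₀.ok * 3 - 64]
9. n6.cnt = 17  [D₀.cnt * 3 + 2]
10. n6.acc = 21  [D₀.cnt + 16]
11. n7.sig = 24  [terminal]
12. n8.idx = true  [terminal]
13. n6.lab = 9  [d.sig * 2 - 39]
14. n6.live = -7  [d.sig + B.cnt - 48]
15. n9.cnt = 20  [B₀.lab + 11]
16. n10.key = "qy"  [terminal]
17. n11.sig = 19  [terminal]
18. n12.lab = -7  [terminal]
19. n9.off = 19  [19]
20. n9.ok = 22  [len(f.key) + 20]
21. n13.cnt = -5  [D₁.ok - 27]
22. n13.acc = 9  [D₁.ok + B₀.live - 6]
23. n14.idx = false  [terminal]
24. n15.idx = false  [terminal]
25. n16.idx = false  [terminal]
26. n13.lab = 16  [(if g.idx then B.cnt else B.acc) + 7]
27. n13.live = 6  [B.cnt * 2 + 16]
28. n5.off = 6  [B₁.live + B₁.lab - 16]
29. n5.ok = 9  [D₁.ok * -2 + 53]
30. n18.lab = 9  [9]
31. n19.sig = 14  [terminal]
32. n20.key = "yx"  [terminal]
33. n18.fin = 28  [len(f.key) + 26]
34. n18.val = true  [true]
35. n17.pre = true  [A.val == true]
36. n17.fin = 1  [A.fin - 27]
37. n0.pre = false  [S₁.pre == false]
38. n0.fin = 22  [S₁.fin * 3 + 19]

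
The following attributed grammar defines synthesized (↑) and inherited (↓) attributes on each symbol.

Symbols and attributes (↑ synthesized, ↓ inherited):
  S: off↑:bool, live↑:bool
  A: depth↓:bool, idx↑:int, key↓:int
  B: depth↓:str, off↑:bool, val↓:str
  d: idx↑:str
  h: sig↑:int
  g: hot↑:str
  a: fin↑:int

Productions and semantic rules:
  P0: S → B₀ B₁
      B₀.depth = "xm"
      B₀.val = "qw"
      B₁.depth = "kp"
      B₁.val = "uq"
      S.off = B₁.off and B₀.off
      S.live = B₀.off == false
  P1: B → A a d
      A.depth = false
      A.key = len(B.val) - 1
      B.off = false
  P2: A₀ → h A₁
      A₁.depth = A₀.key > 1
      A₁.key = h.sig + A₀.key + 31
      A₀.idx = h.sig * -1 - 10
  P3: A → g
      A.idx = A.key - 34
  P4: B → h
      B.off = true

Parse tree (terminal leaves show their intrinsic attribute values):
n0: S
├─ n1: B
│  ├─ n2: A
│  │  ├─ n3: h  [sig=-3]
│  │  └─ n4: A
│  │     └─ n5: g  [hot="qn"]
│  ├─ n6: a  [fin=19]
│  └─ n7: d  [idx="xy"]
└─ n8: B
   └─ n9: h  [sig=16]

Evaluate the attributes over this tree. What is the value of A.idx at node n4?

1. n1.depth = "xm"  ["xm"]
2. n1.val = "qw"  ["qw"]
3. n2.depth = false  [false]
4. n2.key = 1  [len(B.val) - 1]
5. n3.sig = -3  [terminal]
6. n4.depth = false  [A₀.key > 1]
7. n4.key = 29  [h.sig + A₀.key + 31]
8. n5.hot = "qn"  [terminal]
9. n4.idx = -5  [A.key - 34]
10. n2.idx = -7  [h.sig * -1 - 10]
11. n6.fin = 19  [terminal]
12. n7.idx = "xy"  [terminal]
13. n1.off = false  [false]
14. n8.depth = "kp"  ["kp"]
15. n8.val = "uq"  ["uq"]
16. n9.sig = 16  [terminal]
17. n8.off = true  [true]
18. n0.off = false  [B₁.off and B₀.off]
19. n0.live = true  [B₀.off == false]

-5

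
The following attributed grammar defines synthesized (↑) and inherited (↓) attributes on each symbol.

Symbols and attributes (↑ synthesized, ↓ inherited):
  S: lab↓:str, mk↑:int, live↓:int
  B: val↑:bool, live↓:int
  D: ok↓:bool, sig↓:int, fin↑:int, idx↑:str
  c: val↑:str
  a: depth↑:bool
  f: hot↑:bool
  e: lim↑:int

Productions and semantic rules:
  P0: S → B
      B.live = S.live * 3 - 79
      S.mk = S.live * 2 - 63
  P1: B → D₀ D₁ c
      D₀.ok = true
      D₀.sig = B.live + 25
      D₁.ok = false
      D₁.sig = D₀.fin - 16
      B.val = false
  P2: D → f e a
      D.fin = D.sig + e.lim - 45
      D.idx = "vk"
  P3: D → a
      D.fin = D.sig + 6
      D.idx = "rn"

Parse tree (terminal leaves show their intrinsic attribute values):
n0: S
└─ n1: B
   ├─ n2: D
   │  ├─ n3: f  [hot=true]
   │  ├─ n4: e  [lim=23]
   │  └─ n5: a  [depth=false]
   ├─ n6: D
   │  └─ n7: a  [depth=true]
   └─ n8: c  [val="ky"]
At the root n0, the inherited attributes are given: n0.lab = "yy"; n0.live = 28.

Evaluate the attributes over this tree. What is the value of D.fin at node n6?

-2

1. n0.lab = "yy"  [given at root]
2. n0.live = 28  [given at root]
3. n1.live = 5  [S.live * 3 - 79]
4. n2.ok = true  [true]
5. n2.sig = 30  [B.live + 25]
6. n3.hot = true  [terminal]
7. n4.lim = 23  [terminal]
8. n5.depth = false  [terminal]
9. n2.fin = 8  [D.sig + e.lim - 45]
10. n2.idx = "vk"  ["vk"]
11. n6.ok = false  [false]
12. n6.sig = -8  [D₀.fin - 16]
13. n7.depth = true  [terminal]
14. n6.fin = -2  [D.sig + 6]
15. n6.idx = "rn"  ["rn"]
16. n8.val = "ky"  [terminal]
17. n1.val = false  [false]
18. n0.mk = -7  [S.live * 2 - 63]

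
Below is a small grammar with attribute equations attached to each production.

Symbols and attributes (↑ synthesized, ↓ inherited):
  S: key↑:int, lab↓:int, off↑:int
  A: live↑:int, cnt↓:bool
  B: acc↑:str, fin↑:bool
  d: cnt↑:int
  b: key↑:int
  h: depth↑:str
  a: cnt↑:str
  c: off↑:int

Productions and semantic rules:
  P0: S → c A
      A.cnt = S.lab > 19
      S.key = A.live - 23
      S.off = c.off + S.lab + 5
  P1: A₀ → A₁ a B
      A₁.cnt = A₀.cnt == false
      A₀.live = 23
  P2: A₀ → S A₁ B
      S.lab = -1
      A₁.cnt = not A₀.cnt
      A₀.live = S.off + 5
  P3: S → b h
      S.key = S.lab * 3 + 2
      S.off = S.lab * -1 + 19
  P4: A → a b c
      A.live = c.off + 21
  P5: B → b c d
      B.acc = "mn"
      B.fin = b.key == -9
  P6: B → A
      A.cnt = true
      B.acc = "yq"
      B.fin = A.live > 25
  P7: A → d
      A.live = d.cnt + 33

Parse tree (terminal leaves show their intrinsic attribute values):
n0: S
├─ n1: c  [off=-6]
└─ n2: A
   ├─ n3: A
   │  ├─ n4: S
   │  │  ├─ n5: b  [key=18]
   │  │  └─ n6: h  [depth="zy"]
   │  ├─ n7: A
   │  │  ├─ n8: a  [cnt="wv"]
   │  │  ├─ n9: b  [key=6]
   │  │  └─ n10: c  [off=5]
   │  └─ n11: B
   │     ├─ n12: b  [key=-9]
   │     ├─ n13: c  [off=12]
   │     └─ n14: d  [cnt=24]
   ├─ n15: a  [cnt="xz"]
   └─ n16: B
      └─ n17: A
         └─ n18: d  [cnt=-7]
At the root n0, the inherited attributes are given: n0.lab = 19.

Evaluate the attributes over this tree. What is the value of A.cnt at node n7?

1. n0.lab = 19  [given at root]
2. n1.off = -6  [terminal]
3. n2.cnt = false  [S.lab > 19]
4. n3.cnt = true  [A₀.cnt == false]
5. n4.lab = -1  [-1]
6. n5.key = 18  [terminal]
7. n6.depth = "zy"  [terminal]
8. n4.key = -1  [S.lab * 3 + 2]
9. n4.off = 20  [S.lab * -1 + 19]
10. n7.cnt = false  [not A₀.cnt]
11. n8.cnt = "wv"  [terminal]
12. n9.key = 6  [terminal]
13. n10.off = 5  [terminal]
14. n7.live = 26  [c.off + 21]
15. n12.key = -9  [terminal]
16. n13.off = 12  [terminal]
17. n14.cnt = 24  [terminal]
18. n11.acc = "mn"  ["mn"]
19. n11.fin = true  [b.key == -9]
20. n3.live = 25  [S.off + 5]
21. n15.cnt = "xz"  [terminal]
22. n17.cnt = true  [true]
23. n18.cnt = -7  [terminal]
24. n17.live = 26  [d.cnt + 33]
25. n16.acc = "yq"  ["yq"]
26. n16.fin = true  [A.live > 25]
27. n2.live = 23  [23]
28. n0.key = 0  [A.live - 23]
29. n0.off = 18  [c.off + S.lab + 5]

false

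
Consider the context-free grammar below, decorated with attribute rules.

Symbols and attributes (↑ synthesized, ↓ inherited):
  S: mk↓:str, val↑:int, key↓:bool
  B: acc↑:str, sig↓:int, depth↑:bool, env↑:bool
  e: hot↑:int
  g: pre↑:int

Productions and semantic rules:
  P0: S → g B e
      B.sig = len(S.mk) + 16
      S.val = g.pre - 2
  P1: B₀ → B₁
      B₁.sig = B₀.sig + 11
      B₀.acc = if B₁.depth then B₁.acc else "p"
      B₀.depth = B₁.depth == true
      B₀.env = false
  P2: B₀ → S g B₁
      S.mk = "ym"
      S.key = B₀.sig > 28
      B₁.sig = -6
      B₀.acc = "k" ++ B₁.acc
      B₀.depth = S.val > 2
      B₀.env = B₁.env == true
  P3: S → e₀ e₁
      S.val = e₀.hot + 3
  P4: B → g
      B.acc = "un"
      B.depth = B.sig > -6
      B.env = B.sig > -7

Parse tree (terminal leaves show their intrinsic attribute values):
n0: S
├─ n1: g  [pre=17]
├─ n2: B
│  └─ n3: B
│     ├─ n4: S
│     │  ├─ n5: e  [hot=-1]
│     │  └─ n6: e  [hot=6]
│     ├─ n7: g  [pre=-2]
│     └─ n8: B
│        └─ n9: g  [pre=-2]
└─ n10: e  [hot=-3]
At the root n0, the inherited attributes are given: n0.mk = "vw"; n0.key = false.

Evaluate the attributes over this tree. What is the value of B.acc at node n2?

1. n0.mk = "vw"  [given at root]
2. n0.key = false  [given at root]
3. n1.pre = 17  [terminal]
4. n2.sig = 18  [len(S.mk) + 16]
5. n3.sig = 29  [B₀.sig + 11]
6. n4.mk = "ym"  ["ym"]
7. n4.key = true  [B₀.sig > 28]
8. n5.hot = -1  [terminal]
9. n6.hot = 6  [terminal]
10. n4.val = 2  [e₀.hot + 3]
11. n7.pre = -2  [terminal]
12. n8.sig = -6  [-6]
13. n9.pre = -2  [terminal]
14. n8.acc = "un"  ["un"]
15. n8.depth = false  [B.sig > -6]
16. n8.env = true  [B.sig > -7]
17. n3.acc = "kun"  ["k" ++ B₁.acc]
18. n3.depth = false  [S.val > 2]
19. n3.env = true  [B₁.env == true]
20. n2.acc = "p"  [if B₁.depth then B₁.acc else "p"]
21. n2.depth = false  [B₁.depth == true]
22. n2.env = false  [false]
23. n10.hot = -3  [terminal]
24. n0.val = 15  [g.pre - 2]

"p"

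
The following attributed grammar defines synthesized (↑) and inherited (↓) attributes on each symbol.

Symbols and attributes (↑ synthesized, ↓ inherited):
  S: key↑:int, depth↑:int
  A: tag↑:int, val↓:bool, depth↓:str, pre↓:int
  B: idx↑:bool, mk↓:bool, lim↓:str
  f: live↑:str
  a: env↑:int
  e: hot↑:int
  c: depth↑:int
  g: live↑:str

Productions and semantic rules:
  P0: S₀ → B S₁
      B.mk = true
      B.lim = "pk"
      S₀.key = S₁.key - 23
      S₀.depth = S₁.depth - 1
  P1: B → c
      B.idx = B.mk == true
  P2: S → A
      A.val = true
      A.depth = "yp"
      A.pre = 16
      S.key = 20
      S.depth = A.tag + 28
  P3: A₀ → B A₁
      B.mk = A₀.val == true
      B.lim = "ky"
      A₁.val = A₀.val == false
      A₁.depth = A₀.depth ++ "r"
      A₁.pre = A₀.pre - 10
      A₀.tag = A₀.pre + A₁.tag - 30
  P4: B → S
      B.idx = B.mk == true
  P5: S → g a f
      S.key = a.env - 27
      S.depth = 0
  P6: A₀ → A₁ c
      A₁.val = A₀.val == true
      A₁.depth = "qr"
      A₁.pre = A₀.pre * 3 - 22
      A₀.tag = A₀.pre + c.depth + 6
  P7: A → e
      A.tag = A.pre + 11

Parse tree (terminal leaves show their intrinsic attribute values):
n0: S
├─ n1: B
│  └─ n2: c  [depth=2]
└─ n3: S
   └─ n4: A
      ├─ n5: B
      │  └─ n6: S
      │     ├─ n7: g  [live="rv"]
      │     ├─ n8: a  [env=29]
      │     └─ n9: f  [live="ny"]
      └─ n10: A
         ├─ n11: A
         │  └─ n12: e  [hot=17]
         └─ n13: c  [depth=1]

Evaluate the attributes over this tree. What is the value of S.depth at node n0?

1. n1.mk = true  [true]
2. n1.lim = "pk"  ["pk"]
3. n2.depth = 2  [terminal]
4. n1.idx = true  [B.mk == true]
5. n4.val = true  [true]
6. n4.depth = "yp"  ["yp"]
7. n4.pre = 16  [16]
8. n5.mk = true  [A₀.val == true]
9. n5.lim = "ky"  ["ky"]
10. n7.live = "rv"  [terminal]
11. n8.env = 29  [terminal]
12. n9.live = "ny"  [terminal]
13. n6.key = 2  [a.env - 27]
14. n6.depth = 0  [0]
15. n5.idx = true  [B.mk == true]
16. n10.val = false  [A₀.val == false]
17. n10.depth = "ypr"  [A₀.depth ++ "r"]
18. n10.pre = 6  [A₀.pre - 10]
19. n11.val = false  [A₀.val == true]
20. n11.depth = "qr"  ["qr"]
21. n11.pre = -4  [A₀.pre * 3 - 22]
22. n12.hot = 17  [terminal]
23. n11.tag = 7  [A.pre + 11]
24. n13.depth = 1  [terminal]
25. n10.tag = 13  [A₀.pre + c.depth + 6]
26. n4.tag = -1  [A₀.pre + A₁.tag - 30]
27. n3.key = 20  [20]
28. n3.depth = 27  [A.tag + 28]
29. n0.key = -3  [S₁.key - 23]
30. n0.depth = 26  [S₁.depth - 1]

26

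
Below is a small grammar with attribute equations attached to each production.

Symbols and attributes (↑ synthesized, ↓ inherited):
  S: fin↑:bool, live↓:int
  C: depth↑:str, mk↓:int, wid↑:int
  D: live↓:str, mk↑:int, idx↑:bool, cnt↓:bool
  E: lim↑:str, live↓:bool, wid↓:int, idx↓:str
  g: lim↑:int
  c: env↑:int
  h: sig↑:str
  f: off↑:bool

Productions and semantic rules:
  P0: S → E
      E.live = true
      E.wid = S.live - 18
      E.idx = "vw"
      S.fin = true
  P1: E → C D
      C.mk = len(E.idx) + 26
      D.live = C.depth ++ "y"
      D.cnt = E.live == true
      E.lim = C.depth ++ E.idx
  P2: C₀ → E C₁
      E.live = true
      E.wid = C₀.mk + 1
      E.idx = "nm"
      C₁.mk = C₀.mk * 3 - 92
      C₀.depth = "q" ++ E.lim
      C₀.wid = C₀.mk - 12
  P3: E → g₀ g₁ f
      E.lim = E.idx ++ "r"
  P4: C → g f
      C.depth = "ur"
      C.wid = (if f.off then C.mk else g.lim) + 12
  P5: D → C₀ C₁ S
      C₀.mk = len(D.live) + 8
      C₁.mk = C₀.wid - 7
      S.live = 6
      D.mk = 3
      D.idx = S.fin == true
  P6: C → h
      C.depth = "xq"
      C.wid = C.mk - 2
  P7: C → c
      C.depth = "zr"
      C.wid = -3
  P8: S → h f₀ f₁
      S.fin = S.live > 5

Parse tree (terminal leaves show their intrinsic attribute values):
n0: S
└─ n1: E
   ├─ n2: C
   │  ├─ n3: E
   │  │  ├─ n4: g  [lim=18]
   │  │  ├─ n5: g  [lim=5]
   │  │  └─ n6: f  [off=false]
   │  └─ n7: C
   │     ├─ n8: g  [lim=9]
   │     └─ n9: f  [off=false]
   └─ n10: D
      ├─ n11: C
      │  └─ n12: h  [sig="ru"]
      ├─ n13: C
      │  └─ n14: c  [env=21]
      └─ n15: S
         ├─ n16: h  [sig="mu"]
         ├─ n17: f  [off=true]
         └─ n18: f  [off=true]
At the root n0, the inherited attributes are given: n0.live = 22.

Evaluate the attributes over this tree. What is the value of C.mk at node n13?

1. n0.live = 22  [given at root]
2. n1.live = true  [true]
3. n1.wid = 4  [S.live - 18]
4. n1.idx = "vw"  ["vw"]
5. n2.mk = 28  [len(E.idx) + 26]
6. n3.live = true  [true]
7. n3.wid = 29  [C₀.mk + 1]
8. n3.idx = "nm"  ["nm"]
9. n4.lim = 18  [terminal]
10. n5.lim = 5  [terminal]
11. n6.off = false  [terminal]
12. n3.lim = "nmr"  [E.idx ++ "r"]
13. n7.mk = -8  [C₀.mk * 3 - 92]
14. n8.lim = 9  [terminal]
15. n9.off = false  [terminal]
16. n7.depth = "ur"  ["ur"]
17. n7.wid = 21  [(if f.off then C.mk else g.lim) + 12]
18. n2.depth = "qnmr"  ["q" ++ E.lim]
19. n2.wid = 16  [C₀.mk - 12]
20. n10.live = "qnmry"  [C.depth ++ "y"]
21. n10.cnt = true  [E.live == true]
22. n11.mk = 13  [len(D.live) + 8]
23. n12.sig = "ru"  [terminal]
24. n11.depth = "xq"  ["xq"]
25. n11.wid = 11  [C.mk - 2]
26. n13.mk = 4  [C₀.wid - 7]
27. n14.env = 21  [terminal]
28. n13.depth = "zr"  ["zr"]
29. n13.wid = -3  [-3]
30. n15.live = 6  [6]
31. n16.sig = "mu"  [terminal]
32. n17.off = true  [terminal]
33. n18.off = true  [terminal]
34. n15.fin = true  [S.live > 5]
35. n10.mk = 3  [3]
36. n10.idx = true  [S.fin == true]
37. n1.lim = "qnmrvw"  [C.depth ++ E.idx]
38. n0.fin = true  [true]

4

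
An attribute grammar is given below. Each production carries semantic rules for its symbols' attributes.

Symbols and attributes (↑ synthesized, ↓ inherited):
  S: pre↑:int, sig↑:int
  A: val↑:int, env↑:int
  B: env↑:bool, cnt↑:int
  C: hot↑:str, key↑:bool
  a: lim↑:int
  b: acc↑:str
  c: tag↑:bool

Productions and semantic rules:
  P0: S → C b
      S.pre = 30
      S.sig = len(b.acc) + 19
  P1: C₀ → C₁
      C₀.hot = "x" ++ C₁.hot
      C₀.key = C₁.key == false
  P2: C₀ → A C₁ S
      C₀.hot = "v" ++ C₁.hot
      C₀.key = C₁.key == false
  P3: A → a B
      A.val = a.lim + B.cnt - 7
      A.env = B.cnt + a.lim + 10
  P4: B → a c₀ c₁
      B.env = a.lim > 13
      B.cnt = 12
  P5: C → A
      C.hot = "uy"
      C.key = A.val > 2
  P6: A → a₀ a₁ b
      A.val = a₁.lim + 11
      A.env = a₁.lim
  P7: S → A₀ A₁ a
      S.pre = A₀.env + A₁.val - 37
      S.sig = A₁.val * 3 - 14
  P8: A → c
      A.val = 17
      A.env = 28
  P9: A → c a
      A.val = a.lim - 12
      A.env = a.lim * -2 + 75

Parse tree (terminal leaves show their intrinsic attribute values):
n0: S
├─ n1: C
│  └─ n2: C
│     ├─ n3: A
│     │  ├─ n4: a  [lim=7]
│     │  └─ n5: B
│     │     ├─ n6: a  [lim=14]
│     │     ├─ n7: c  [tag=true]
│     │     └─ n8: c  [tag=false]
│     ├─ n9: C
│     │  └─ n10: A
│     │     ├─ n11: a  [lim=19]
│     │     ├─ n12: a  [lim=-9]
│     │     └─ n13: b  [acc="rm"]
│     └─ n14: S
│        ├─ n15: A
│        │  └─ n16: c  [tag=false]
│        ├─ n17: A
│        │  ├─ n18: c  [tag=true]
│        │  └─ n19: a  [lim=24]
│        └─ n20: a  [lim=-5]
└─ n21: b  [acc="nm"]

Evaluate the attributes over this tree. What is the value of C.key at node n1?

1. n4.lim = 7  [terminal]
2. n6.lim = 14  [terminal]
3. n7.tag = true  [terminal]
4. n8.tag = false  [terminal]
5. n5.env = true  [a.lim > 13]
6. n5.cnt = 12  [12]
7. n3.val = 12  [a.lim + B.cnt - 7]
8. n3.env = 29  [B.cnt + a.lim + 10]
9. n11.lim = 19  [terminal]
10. n12.lim = -9  [terminal]
11. n13.acc = "rm"  [terminal]
12. n10.val = 2  [a₁.lim + 11]
13. n10.env = -9  [a₁.lim]
14. n9.hot = "uy"  ["uy"]
15. n9.key = false  [A.val > 2]
16. n16.tag = false  [terminal]
17. n15.val = 17  [17]
18. n15.env = 28  [28]
19. n18.tag = true  [terminal]
20. n19.lim = 24  [terminal]
21. n17.val = 12  [a.lim - 12]
22. n17.env = 27  [a.lim * -2 + 75]
23. n20.lim = -5  [terminal]
24. n14.pre = 3  [A₀.env + A₁.val - 37]
25. n14.sig = 22  [A₁.val * 3 - 14]
26. n2.hot = "vuy"  ["v" ++ C₁.hot]
27. n2.key = true  [C₁.key == false]
28. n1.hot = "xvuy"  ["x" ++ C₁.hot]
29. n1.key = false  [C₁.key == false]
30. n21.acc = "nm"  [terminal]
31. n0.pre = 30  [30]
32. n0.sig = 21  [len(b.acc) + 19]

false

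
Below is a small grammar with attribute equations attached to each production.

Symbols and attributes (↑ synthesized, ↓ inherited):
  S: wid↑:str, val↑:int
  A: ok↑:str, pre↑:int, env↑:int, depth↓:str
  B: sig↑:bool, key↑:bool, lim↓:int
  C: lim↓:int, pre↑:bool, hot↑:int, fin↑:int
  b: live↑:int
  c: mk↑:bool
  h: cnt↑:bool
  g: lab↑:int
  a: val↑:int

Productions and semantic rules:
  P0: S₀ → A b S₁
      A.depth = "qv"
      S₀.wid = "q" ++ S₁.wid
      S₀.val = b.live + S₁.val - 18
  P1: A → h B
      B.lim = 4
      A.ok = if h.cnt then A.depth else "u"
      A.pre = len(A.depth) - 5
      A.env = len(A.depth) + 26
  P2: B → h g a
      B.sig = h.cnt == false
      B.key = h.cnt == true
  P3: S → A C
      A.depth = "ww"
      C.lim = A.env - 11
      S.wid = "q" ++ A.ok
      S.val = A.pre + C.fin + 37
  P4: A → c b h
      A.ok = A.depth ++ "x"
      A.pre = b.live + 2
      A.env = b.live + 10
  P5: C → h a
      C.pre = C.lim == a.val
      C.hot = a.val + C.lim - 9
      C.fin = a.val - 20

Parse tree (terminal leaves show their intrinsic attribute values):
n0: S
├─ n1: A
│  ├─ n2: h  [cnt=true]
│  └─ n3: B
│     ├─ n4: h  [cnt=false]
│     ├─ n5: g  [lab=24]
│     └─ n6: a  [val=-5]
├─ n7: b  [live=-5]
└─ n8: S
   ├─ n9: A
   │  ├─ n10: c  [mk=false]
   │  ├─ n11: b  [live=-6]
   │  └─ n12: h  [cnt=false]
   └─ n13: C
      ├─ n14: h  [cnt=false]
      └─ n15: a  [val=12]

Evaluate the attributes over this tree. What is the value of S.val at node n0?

1. n1.depth = "qv"  ["qv"]
2. n2.cnt = true  [terminal]
3. n3.lim = 4  [4]
4. n4.cnt = false  [terminal]
5. n5.lab = 24  [terminal]
6. n6.val = -5  [terminal]
7. n3.sig = true  [h.cnt == false]
8. n3.key = false  [h.cnt == true]
9. n1.ok = "qv"  [if h.cnt then A.depth else "u"]
10. n1.pre = -3  [len(A.depth) - 5]
11. n1.env = 28  [len(A.depth) + 26]
12. n7.live = -5  [terminal]
13. n9.depth = "ww"  ["ww"]
14. n10.mk = false  [terminal]
15. n11.live = -6  [terminal]
16. n12.cnt = false  [terminal]
17. n9.ok = "wwx"  [A.depth ++ "x"]
18. n9.pre = -4  [b.live + 2]
19. n9.env = 4  [b.live + 10]
20. n13.lim = -7  [A.env - 11]
21. n14.cnt = false  [terminal]
22. n15.val = 12  [terminal]
23. n13.pre = false  [C.lim == a.val]
24. n13.hot = -4  [a.val + C.lim - 9]
25. n13.fin = -8  [a.val - 20]
26. n8.wid = "qwwx"  ["q" ++ A.ok]
27. n8.val = 25  [A.pre + C.fin + 37]
28. n0.wid = "qqwwx"  ["q" ++ S₁.wid]
29. n0.val = 2  [b.live + S₁.val - 18]

2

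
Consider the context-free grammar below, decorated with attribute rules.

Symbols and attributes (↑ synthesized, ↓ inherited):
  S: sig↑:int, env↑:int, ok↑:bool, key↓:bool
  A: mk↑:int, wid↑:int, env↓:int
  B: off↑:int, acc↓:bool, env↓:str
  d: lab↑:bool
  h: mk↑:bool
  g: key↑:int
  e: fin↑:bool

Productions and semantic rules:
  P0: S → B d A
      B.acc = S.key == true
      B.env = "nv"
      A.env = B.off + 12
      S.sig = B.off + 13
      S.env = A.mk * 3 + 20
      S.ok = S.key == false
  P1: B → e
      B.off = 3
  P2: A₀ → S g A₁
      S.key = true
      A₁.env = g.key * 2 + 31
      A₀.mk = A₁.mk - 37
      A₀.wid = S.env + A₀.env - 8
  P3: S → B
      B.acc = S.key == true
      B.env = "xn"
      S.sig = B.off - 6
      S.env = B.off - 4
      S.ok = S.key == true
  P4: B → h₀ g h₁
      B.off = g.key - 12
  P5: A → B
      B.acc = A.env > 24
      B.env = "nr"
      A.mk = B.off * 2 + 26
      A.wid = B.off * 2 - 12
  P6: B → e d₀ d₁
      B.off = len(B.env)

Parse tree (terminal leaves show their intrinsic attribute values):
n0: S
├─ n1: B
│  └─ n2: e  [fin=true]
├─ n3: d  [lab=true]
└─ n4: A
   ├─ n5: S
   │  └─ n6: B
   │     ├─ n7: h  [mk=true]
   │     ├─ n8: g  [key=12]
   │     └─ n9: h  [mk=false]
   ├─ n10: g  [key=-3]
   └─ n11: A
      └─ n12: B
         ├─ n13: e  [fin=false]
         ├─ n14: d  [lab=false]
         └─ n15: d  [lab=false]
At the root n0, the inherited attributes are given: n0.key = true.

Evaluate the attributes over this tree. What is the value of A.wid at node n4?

3

1. n0.key = true  [given at root]
2. n1.acc = true  [S.key == true]
3. n1.env = "nv"  ["nv"]
4. n2.fin = true  [terminal]
5. n1.off = 3  [3]
6. n3.lab = true  [terminal]
7. n4.env = 15  [B.off + 12]
8. n5.key = true  [true]
9. n6.acc = true  [S.key == true]
10. n6.env = "xn"  ["xn"]
11. n7.mk = true  [terminal]
12. n8.key = 12  [terminal]
13. n9.mk = false  [terminal]
14. n6.off = 0  [g.key - 12]
15. n5.sig = -6  [B.off - 6]
16. n5.env = -4  [B.off - 4]
17. n5.ok = true  [S.key == true]
18. n10.key = -3  [terminal]
19. n11.env = 25  [g.key * 2 + 31]
20. n12.acc = true  [A.env > 24]
21. n12.env = "nr"  ["nr"]
22. n13.fin = false  [terminal]
23. n14.lab = false  [terminal]
24. n15.lab = false  [terminal]
25. n12.off = 2  [len(B.env)]
26. n11.mk = 30  [B.off * 2 + 26]
27. n11.wid = -8  [B.off * 2 - 12]
28. n4.mk = -7  [A₁.mk - 37]
29. n4.wid = 3  [S.env + A₀.env - 8]
30. n0.sig = 16  [B.off + 13]
31. n0.env = -1  [A.mk * 3 + 20]
32. n0.ok = false  [S.key == false]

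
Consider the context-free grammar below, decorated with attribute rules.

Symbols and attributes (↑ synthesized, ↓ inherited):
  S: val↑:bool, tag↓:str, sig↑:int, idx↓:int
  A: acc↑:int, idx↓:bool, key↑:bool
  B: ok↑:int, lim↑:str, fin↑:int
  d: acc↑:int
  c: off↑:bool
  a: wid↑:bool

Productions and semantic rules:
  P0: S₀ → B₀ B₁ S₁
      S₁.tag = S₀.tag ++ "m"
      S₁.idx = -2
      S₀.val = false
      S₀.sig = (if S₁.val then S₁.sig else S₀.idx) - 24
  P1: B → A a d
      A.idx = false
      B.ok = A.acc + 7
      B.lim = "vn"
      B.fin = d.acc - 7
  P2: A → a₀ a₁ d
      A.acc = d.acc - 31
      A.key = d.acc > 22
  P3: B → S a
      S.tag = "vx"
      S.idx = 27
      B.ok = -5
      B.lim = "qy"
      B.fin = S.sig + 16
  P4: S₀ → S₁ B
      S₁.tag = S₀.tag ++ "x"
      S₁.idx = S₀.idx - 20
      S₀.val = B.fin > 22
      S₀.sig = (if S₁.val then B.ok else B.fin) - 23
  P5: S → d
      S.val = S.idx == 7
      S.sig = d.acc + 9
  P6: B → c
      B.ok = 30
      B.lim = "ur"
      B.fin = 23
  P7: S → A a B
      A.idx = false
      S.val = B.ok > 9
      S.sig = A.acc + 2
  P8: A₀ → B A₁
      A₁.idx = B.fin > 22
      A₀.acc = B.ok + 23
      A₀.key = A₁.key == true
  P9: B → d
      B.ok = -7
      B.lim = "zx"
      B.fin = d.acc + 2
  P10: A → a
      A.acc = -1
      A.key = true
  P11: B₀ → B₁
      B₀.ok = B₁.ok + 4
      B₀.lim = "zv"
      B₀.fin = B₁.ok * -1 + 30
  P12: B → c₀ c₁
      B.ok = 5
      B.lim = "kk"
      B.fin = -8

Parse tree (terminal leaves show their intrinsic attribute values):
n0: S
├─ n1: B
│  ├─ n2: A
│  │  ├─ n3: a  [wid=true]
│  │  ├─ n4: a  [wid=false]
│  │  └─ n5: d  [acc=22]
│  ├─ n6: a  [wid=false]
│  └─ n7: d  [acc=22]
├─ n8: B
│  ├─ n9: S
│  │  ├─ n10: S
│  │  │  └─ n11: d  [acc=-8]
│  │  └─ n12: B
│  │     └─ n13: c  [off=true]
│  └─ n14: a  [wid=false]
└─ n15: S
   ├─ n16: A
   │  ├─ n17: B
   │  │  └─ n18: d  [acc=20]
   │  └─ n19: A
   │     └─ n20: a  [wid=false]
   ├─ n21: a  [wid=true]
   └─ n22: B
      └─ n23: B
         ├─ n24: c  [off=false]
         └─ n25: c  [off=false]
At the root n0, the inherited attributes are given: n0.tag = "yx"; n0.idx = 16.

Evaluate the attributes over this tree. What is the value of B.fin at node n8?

1. n0.tag = "yx"  [given at root]
2. n0.idx = 16  [given at root]
3. n2.idx = false  [false]
4. n3.wid = true  [terminal]
5. n4.wid = false  [terminal]
6. n5.acc = 22  [terminal]
7. n2.acc = -9  [d.acc - 31]
8. n2.key = false  [d.acc > 22]
9. n6.wid = false  [terminal]
10. n7.acc = 22  [terminal]
11. n1.ok = -2  [A.acc + 7]
12. n1.lim = "vn"  ["vn"]
13. n1.fin = 15  [d.acc - 7]
14. n9.tag = "vx"  ["vx"]
15. n9.idx = 27  [27]
16. n10.tag = "vxx"  [S₀.tag ++ "x"]
17. n10.idx = 7  [S₀.idx - 20]
18. n11.acc = -8  [terminal]
19. n10.val = true  [S.idx == 7]
20. n10.sig = 1  [d.acc + 9]
21. n13.off = true  [terminal]
22. n12.ok = 30  [30]
23. n12.lim = "ur"  ["ur"]
24. n12.fin = 23  [23]
25. n9.val = true  [B.fin > 22]
26. n9.sig = 7  [(if S₁.val then B.ok else B.fin) - 23]
27. n14.wid = false  [terminal]
28. n8.ok = -5  [-5]
29. n8.lim = "qy"  ["qy"]
30. n8.fin = 23  [S.sig + 16]
31. n15.tag = "yxm"  [S₀.tag ++ "m"]
32. n15.idx = -2  [-2]
33. n16.idx = false  [false]
34. n18.acc = 20  [terminal]
35. n17.ok = -7  [-7]
36. n17.lim = "zx"  ["zx"]
37. n17.fin = 22  [d.acc + 2]
38. n19.idx = false  [B.fin > 22]
39. n20.wid = false  [terminal]
40. n19.acc = -1  [-1]
41. n19.key = true  [true]
42. n16.acc = 16  [B.ok + 23]
43. n16.key = true  [A₁.key == true]
44. n21.wid = true  [terminal]
45. n24.off = false  [terminal]
46. n25.off = false  [terminal]
47. n23.ok = 5  [5]
48. n23.lim = "kk"  ["kk"]
49. n23.fin = -8  [-8]
50. n22.ok = 9  [B₁.ok + 4]
51. n22.lim = "zv"  ["zv"]
52. n22.fin = 25  [B₁.ok * -1 + 30]
53. n15.val = false  [B.ok > 9]
54. n15.sig = 18  [A.acc + 2]
55. n0.val = false  [false]
56. n0.sig = -8  [(if S₁.val then S₁.sig else S₀.idx) - 24]

23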